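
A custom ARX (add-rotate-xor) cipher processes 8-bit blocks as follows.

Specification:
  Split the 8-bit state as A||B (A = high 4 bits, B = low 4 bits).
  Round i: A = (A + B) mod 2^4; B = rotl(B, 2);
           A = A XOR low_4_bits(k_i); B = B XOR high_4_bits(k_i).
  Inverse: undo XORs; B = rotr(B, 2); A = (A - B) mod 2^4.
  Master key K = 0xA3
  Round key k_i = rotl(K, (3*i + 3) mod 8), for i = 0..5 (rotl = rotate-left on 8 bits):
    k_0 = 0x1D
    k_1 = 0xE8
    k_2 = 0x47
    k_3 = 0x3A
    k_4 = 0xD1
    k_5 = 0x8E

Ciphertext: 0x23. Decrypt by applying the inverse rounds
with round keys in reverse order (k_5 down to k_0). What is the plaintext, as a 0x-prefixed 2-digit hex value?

s_0 = ciphertext = 0x23
s_1 = InvRound(s_0, k_5) = 0xEE
s_2 = InvRound(s_1, k_4) = 0x3C
s_3 = InvRound(s_2, k_3) = 0xAF
s_4 = InvRound(s_3, k_2) = 0xFE
s_5 = InvRound(s_4, k_1) = 0x70
s_6 = InvRound(s_5, k_0) = 0x64

0x64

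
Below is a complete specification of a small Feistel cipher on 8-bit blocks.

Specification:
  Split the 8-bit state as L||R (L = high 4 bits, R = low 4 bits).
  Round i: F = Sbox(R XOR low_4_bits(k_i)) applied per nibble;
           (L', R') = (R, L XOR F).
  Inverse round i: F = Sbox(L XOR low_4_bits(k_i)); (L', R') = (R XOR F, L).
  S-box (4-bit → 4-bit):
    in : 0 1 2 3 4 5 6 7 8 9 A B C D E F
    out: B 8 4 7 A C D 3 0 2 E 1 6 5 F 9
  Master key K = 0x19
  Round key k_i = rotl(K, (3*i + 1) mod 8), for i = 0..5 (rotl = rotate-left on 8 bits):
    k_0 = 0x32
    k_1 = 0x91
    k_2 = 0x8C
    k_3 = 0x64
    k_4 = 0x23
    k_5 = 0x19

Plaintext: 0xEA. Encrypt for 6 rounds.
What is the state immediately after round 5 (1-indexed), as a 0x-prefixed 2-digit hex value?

0x44

s_0 = plaintext = 0xEA
s_1 = Round(s_0, k_0) = 0xAE
s_2 = Round(s_1, k_1) = 0xE3
s_3 = Round(s_2, k_2) = 0x37
s_4 = Round(s_3, k_3) = 0x74
s_5 = Round(s_4, k_4) = 0x44
s_6 = Round(s_5, k_5) = 0x41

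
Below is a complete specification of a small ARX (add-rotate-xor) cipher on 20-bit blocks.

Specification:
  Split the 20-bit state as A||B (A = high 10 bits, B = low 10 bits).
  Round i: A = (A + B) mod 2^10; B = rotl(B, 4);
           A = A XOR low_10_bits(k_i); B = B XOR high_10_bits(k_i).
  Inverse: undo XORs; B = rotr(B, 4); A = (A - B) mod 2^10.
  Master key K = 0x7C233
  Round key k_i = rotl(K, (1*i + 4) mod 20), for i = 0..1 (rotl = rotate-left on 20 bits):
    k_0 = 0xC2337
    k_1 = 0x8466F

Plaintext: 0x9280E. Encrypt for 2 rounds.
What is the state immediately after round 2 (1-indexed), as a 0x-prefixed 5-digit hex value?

0xCE09E

s_0 = plaintext = 0x9280E
s_1 = Round(s_0, k_0) = 0x5BFE8
s_2 = Round(s_1, k_1) = 0xCE09E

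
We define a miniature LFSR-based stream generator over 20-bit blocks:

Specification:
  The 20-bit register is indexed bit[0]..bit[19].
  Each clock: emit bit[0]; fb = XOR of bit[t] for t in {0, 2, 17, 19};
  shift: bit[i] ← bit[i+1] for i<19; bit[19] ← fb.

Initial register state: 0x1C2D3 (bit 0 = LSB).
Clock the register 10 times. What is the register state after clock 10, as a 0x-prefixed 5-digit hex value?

reg_0 = 0x1C2D3
clock 1: out=1, reg = 0x8E169
clock 2: out=1, reg = 0x470B4
clock 3: out=0, reg = 0xA385A
clock 4: out=0, reg = 0x51C2D
clock 5: out=1, reg = 0x28E16
clock 6: out=0, reg = 0x1470B
clock 7: out=1, reg = 0x8A385
clock 8: out=1, reg = 0xC51C2
clock 9: out=0, reg = 0xE28E1
clock 10: out=1, reg = 0xF1470

0xF1470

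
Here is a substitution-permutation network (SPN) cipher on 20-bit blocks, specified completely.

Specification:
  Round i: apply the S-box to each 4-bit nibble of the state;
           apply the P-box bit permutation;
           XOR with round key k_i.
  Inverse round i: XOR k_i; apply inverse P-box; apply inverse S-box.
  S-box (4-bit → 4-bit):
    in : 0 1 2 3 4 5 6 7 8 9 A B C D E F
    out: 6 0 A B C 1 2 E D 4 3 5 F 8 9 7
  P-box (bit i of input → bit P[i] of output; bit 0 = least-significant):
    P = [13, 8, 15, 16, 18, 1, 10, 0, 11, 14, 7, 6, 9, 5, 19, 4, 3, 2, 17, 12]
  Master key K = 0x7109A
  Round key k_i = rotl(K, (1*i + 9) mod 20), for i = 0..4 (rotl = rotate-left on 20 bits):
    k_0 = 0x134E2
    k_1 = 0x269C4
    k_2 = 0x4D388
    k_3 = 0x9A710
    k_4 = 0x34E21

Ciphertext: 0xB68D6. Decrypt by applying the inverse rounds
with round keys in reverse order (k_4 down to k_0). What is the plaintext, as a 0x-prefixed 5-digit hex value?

s_0 = ciphertext = 0xB68D6
s_1 = InvRound(s_0, k_4) = 0x6C475
s_2 = InvRound(s_1, k_3) = 0x0F2E3
s_3 = InvRound(s_2, k_2) = 0x56D3A
s_4 = InvRound(s_3, k_1) = 0xF24FD
s_5 = InvRound(s_4, k_0) = 0xC4131

0xC4131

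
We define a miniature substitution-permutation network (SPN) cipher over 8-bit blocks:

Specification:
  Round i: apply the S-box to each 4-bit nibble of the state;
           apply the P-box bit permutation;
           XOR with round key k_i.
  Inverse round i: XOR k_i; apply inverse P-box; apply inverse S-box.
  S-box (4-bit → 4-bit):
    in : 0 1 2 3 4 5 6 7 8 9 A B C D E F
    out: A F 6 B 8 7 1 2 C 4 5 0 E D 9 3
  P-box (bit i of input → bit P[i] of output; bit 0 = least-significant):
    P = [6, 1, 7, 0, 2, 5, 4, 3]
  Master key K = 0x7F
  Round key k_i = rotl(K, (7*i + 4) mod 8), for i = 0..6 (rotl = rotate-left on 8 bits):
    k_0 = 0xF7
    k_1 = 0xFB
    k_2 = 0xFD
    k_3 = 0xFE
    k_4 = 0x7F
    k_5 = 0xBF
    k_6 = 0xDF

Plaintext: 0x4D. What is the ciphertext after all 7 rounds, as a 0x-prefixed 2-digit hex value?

0x39

s_0 = plaintext = 0x4D
s_1 = Round(s_0, k_0) = 0x3E
s_2 = Round(s_1, k_1) = 0x96
s_3 = Round(s_2, k_2) = 0xAD
s_4 = Round(s_3, k_3) = 0x2B
s_5 = Round(s_4, k_4) = 0x4F
s_6 = Round(s_5, k_5) = 0xF5
s_7 = Round(s_6, k_6) = 0x39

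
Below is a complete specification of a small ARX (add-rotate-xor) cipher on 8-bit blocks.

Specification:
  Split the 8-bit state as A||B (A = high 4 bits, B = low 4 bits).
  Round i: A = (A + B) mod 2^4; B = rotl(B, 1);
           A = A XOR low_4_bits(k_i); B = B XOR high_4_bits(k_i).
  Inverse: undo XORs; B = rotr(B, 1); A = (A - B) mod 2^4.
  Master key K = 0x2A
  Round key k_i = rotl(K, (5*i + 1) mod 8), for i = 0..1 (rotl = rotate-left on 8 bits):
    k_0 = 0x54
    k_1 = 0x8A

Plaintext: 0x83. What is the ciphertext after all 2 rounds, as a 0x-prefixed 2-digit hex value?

0x8E

s_0 = plaintext = 0x83
s_1 = Round(s_0, k_0) = 0xF3
s_2 = Round(s_1, k_1) = 0x8E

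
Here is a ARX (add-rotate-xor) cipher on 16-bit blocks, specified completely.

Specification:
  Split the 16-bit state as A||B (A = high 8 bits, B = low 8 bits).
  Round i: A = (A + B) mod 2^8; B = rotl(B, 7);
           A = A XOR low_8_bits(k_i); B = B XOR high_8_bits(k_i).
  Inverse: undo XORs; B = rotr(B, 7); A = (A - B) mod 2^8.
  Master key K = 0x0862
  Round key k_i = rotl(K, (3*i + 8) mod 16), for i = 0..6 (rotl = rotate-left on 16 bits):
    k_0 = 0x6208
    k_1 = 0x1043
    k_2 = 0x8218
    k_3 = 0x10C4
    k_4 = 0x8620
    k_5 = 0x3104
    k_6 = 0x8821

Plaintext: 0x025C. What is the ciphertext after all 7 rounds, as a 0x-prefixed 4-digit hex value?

s_0 = plaintext = 0x025C
s_1 = Round(s_0, k_0) = 0x564C
s_2 = Round(s_1, k_1) = 0xE136
s_3 = Round(s_2, k_2) = 0x0F99
s_4 = Round(s_3, k_3) = 0x6CDC
s_5 = Round(s_4, k_4) = 0x68E8
s_6 = Round(s_5, k_5) = 0x5445
s_7 = Round(s_6, k_6) = 0xB82A

0xB82A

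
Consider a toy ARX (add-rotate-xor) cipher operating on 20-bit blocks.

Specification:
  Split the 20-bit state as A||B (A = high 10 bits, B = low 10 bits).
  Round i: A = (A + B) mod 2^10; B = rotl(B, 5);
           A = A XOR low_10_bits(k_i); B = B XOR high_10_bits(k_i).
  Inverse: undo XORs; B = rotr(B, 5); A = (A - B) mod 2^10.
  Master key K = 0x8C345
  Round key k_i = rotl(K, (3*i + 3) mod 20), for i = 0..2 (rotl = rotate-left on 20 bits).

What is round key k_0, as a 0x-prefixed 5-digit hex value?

0x61A2C

K = 0x8C345
k_0 = rotl(K, (3*0+3) mod 20) = rotl(K, 3) = 0x61A2C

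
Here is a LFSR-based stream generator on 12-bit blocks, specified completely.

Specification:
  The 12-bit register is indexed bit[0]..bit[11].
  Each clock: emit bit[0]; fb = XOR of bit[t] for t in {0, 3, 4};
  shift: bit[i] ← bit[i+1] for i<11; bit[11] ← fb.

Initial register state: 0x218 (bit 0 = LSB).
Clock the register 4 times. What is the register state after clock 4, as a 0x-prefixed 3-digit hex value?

0xA21

reg_0 = 0x218
clock 1: out=0, reg = 0x10C
clock 2: out=0, reg = 0x886
clock 3: out=0, reg = 0x443
clock 4: out=1, reg = 0xA21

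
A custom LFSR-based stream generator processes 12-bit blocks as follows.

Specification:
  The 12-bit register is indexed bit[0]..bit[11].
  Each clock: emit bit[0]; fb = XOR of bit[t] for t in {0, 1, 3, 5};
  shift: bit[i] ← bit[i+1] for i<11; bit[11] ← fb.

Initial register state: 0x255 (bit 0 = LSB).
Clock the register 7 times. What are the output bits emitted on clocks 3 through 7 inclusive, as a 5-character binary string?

reg_0 = 0x255
clock 1: out=1, reg = 0x92A
clock 2: out=0, reg = 0xC95
clock 3: out=1, reg = 0xE4A
clock 4: out=0, reg = 0x725
clock 5: out=1, reg = 0x392
clock 6: out=0, reg = 0x9C9
clock 7: out=1, reg = 0x4E4

10101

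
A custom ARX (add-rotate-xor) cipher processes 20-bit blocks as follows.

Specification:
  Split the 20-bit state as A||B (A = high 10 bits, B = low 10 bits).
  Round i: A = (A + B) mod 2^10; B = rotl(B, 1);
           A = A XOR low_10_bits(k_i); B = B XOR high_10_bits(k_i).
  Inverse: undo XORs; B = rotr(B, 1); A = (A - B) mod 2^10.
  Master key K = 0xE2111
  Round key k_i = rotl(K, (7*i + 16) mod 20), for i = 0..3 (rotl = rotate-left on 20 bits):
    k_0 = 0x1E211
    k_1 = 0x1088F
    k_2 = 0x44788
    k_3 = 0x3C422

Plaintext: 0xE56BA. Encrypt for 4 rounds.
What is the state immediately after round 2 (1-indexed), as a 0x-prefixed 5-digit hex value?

0x79258

s_0 = plaintext = 0xE56BA
s_1 = Round(s_0, k_0) = 0x1790D
s_2 = Round(s_1, k_1) = 0x79258
s_3 = Round(s_2, k_2) = 0xED1A0
s_4 = Round(s_3, k_3) = 0x5DBB1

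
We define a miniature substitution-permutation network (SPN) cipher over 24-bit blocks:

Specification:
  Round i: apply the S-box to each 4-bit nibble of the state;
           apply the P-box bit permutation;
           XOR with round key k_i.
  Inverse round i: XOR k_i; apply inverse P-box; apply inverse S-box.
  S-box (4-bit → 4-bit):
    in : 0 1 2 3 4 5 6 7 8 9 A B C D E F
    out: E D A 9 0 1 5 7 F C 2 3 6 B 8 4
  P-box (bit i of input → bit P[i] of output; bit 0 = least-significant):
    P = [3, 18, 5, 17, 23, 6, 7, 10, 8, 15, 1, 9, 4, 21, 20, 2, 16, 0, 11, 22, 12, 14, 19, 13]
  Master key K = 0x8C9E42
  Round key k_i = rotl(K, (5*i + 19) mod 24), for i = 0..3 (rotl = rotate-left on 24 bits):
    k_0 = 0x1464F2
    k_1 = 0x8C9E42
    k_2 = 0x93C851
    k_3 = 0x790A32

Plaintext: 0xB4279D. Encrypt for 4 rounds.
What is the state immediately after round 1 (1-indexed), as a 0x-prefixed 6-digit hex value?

0x32B17C

s_0 = plaintext = 0xB4279D
s_1 = Round(s_0, k_0) = 0x32B17C
s_2 = Round(s_1, k_1) = 0x68ADB1
s_3 = Round(s_2, k_2) = 0x785338
s_4 = Round(s_3, k_3) = 0xB6550B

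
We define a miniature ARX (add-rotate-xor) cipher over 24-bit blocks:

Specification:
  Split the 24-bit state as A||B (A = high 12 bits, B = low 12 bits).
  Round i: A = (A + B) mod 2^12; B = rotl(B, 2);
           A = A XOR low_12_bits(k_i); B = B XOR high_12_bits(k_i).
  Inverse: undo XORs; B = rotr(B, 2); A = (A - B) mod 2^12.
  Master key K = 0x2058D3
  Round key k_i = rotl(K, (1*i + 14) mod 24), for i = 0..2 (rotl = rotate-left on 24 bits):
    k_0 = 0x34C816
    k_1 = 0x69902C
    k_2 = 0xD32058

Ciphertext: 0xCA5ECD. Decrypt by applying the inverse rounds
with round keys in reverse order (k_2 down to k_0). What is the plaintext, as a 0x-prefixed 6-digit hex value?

0x6BA675

s_0 = ciphertext = 0xCA5ECD
s_1 = InvRound(s_0, k_2) = 0xFFECFF
s_2 = InvRound(s_1, k_1) = 0x539A99
s_3 = InvRound(s_2, k_0) = 0x6BA675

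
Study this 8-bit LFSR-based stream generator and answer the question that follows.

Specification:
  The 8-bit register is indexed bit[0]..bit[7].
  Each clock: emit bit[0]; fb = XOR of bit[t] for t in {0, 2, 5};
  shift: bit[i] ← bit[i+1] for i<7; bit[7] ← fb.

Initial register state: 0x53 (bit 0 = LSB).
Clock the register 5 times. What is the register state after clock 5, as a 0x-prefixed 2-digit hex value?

0x6A

reg_0 = 0x53
clock 1: out=1, reg = 0xA9
clock 2: out=1, reg = 0x54
clock 3: out=0, reg = 0xAA
clock 4: out=0, reg = 0xD5
clock 5: out=1, reg = 0x6A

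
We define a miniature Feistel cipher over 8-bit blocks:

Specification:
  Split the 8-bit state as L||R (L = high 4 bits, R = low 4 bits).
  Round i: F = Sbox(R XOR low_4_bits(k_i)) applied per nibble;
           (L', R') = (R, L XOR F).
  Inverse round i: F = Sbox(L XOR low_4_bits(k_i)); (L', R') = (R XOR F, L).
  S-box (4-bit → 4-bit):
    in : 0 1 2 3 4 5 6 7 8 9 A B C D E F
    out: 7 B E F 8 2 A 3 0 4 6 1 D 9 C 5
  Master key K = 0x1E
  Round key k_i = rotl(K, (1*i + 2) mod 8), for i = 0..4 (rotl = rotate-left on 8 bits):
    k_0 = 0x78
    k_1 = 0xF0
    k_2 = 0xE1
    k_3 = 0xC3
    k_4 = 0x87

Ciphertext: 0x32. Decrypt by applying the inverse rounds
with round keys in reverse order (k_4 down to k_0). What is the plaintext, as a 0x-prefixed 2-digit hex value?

s_0 = ciphertext = 0x32
s_1 = InvRound(s_0, k_4) = 0xA3
s_2 = InvRound(s_1, k_3) = 0x7A
s_3 = InvRound(s_2, k_2) = 0x07
s_4 = InvRound(s_3, k_1) = 0x00
s_5 = InvRound(s_4, k_0) = 0x00

0x00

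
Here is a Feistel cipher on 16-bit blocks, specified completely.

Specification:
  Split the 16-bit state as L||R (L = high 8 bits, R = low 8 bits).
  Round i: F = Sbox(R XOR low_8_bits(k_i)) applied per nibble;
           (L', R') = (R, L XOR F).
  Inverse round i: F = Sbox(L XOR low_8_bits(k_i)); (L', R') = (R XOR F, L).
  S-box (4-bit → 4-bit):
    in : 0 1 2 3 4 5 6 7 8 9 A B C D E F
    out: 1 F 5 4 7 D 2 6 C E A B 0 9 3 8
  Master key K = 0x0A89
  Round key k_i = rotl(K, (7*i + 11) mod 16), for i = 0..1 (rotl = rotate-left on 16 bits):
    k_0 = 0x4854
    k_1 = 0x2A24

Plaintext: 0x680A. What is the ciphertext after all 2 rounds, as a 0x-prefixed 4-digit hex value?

0xBBE2

s_0 = plaintext = 0x680A
s_1 = Round(s_0, k_0) = 0x0ABB
s_2 = Round(s_1, k_1) = 0xBBE2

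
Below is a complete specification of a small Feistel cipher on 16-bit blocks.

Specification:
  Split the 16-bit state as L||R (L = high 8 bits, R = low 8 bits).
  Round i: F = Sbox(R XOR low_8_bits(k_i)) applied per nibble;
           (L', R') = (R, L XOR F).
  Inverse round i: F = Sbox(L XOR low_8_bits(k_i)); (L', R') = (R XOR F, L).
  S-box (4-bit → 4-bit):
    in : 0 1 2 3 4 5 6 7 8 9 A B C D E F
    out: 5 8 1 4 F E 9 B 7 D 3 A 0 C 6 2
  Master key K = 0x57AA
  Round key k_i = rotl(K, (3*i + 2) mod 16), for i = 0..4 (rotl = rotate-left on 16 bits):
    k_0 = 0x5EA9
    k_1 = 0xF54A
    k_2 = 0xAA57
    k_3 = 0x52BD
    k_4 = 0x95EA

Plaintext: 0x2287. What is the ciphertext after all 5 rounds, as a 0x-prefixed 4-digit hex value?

0xB44B

s_0 = plaintext = 0x2287
s_1 = Round(s_0, k_0) = 0x8734
s_2 = Round(s_1, k_1) = 0x3431
s_3 = Round(s_2, k_2) = 0x31AD
s_4 = Round(s_3, k_3) = 0xADB4
s_5 = Round(s_4, k_4) = 0xB44B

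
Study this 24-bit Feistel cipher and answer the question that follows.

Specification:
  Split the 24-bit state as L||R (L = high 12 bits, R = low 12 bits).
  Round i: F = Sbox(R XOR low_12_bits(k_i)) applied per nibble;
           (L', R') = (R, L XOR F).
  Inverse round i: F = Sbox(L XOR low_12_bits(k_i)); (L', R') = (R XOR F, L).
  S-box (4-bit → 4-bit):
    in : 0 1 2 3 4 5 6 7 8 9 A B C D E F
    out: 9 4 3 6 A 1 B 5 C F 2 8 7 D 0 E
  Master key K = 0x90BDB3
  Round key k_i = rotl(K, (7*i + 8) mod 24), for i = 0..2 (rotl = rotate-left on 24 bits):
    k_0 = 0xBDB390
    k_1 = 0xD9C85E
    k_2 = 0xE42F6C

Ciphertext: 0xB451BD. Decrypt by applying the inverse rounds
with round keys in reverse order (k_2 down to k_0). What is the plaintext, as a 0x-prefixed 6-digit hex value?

0xB11D92

s_0 = ciphertext = 0xB451BD
s_1 = InvRound(s_0, k_2) = 0xB82B45
s_2 = InvRound(s_1, k_1) = 0xD92B82
s_3 = InvRound(s_2, k_0) = 0xB11D92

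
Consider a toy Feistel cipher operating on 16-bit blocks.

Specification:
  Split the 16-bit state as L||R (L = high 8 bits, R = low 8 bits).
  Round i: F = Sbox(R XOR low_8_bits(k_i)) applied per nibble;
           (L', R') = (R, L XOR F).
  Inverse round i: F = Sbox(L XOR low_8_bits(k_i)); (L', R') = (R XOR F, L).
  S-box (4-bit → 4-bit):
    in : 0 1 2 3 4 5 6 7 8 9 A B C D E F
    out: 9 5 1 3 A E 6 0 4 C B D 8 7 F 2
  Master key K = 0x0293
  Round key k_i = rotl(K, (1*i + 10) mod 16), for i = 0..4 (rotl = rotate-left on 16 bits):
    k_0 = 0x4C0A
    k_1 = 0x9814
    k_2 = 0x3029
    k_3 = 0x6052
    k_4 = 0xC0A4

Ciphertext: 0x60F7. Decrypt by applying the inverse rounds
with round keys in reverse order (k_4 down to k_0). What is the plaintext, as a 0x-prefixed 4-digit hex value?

0xA138

s_0 = ciphertext = 0x60F7
s_1 = InvRound(s_0, k_4) = 0x7D60
s_2 = InvRound(s_1, k_3) = 0x727D
s_3 = InvRound(s_2, k_2) = 0x9072
s_4 = InvRound(s_3, k_1) = 0x3890
s_5 = InvRound(s_4, k_0) = 0xA138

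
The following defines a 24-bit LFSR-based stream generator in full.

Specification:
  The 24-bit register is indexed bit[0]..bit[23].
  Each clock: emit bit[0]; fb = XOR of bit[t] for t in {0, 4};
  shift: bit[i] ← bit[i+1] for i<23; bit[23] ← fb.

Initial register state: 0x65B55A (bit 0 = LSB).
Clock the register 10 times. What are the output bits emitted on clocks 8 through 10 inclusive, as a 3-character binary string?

010

reg_0 = 0x65B55A
clock 1: out=0, reg = 0xB2DAAD
clock 2: out=1, reg = 0xD96D56
clock 3: out=0, reg = 0xECB6AB
clock 4: out=1, reg = 0xF65B55
clock 5: out=1, reg = 0x7B2DAA
clock 6: out=0, reg = 0x3D96D5
clock 7: out=1, reg = 0x1ECB6A
clock 8: out=0, reg = 0x0F65B5
clock 9: out=1, reg = 0x07B2DA
clock 10: out=0, reg = 0x83D96D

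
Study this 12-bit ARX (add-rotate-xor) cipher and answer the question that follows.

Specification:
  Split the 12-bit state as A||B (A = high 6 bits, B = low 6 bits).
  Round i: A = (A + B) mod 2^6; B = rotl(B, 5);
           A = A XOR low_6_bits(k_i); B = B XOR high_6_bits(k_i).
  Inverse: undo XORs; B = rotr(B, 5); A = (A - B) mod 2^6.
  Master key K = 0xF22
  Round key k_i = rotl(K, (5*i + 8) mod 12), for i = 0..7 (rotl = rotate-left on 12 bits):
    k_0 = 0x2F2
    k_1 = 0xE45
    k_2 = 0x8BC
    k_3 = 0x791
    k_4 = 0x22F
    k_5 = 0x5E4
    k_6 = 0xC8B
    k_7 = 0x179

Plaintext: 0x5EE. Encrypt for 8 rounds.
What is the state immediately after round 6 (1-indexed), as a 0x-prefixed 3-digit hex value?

s_0 = plaintext = 0x5EE
s_1 = Round(s_0, k_0) = 0xDDC
s_2 = Round(s_1, k_1) = 0x5B7
s_3 = Round(s_2, k_2) = 0xC59
s_4 = Round(s_3, k_3) = 0x6F2
s_5 = Round(s_4, k_4) = 0x891
s_6 = Round(s_5, k_5) = 0x5FF
s_7 = Round(s_6, k_6) = 0x74D
s_8 = Round(s_7, k_7) = 0x4E3

0x5FF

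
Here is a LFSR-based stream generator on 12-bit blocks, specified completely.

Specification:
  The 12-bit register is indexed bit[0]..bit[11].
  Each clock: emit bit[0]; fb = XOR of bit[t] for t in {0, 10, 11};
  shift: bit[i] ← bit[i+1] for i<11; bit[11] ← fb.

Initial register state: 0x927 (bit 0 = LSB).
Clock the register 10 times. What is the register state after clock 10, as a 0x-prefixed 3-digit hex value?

0xC32

reg_0 = 0x927
clock 1: out=1, reg = 0x493
clock 2: out=1, reg = 0x249
clock 3: out=1, reg = 0x924
clock 4: out=0, reg = 0xC92
clock 5: out=0, reg = 0x649
clock 6: out=1, reg = 0x324
clock 7: out=0, reg = 0x192
clock 8: out=0, reg = 0x0C9
clock 9: out=1, reg = 0x864
clock 10: out=0, reg = 0xC32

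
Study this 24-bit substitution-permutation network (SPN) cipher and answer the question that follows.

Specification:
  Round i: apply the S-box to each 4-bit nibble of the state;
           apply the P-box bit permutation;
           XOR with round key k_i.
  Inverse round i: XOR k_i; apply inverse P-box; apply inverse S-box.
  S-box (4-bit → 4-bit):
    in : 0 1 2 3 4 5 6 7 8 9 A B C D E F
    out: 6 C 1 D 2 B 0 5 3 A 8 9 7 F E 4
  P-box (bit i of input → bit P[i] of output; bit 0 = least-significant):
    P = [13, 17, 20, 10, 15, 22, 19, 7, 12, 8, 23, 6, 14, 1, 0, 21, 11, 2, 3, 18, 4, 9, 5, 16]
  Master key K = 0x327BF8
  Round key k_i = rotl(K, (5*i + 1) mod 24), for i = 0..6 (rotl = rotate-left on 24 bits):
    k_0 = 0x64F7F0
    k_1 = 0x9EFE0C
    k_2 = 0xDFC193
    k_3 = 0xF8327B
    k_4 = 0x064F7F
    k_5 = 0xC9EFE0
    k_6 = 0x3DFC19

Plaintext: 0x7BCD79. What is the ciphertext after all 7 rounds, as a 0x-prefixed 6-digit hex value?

s_0 = plaintext = 0x7BCD79
s_1 = Round(s_0, k_0) = 0xEA2A83
s_2 = Round(s_1, k_1) = 0xCB186C
s_3 = Round(s_2, k_2) = 0xE9FAA2
s_4 = Round(s_3, k_3) = 0xFD109E
s_5 = Round(s_4, k_4) = 0xF042D2
s_6 = Round(s_5, k_5) = 0x815F4E
s_7 = Round(s_6, k_6) = 0xCBBA03

0xCBBA03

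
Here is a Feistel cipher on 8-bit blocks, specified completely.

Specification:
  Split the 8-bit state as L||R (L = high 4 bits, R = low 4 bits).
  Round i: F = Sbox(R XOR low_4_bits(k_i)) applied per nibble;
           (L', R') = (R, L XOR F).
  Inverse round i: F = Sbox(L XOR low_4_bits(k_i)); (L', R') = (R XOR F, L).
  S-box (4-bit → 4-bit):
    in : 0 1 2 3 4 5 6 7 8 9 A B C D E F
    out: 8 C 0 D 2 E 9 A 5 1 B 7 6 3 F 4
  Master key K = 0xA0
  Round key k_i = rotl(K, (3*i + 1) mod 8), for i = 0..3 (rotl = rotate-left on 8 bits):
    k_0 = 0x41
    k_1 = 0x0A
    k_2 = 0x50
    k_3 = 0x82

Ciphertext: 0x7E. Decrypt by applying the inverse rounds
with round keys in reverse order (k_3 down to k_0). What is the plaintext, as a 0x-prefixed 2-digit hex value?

s_0 = ciphertext = 0x7E
s_1 = InvRound(s_0, k_3) = 0x07
s_2 = InvRound(s_1, k_2) = 0xF0
s_3 = InvRound(s_2, k_1) = 0xEF
s_4 = InvRound(s_3, k_0) = 0xBE

0xBE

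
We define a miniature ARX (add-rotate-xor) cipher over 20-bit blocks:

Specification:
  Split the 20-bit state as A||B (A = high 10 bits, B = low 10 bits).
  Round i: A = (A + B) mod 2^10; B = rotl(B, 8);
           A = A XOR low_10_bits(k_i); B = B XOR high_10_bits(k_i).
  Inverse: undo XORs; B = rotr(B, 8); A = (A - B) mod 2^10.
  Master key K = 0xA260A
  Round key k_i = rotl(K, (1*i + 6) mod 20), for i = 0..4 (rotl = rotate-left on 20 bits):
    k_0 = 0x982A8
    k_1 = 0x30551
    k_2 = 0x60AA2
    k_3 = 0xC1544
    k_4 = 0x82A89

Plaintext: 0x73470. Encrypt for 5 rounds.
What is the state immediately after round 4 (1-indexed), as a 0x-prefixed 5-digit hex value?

0xA56E0

s_0 = plaintext = 0x73470
s_1 = Round(s_0, k_0) = 0x2567C
s_2 = Round(s_1, k_1) = 0x9005E
s_3 = Round(s_2, k_2) = 0x0F395
s_4 = Round(s_3, k_3) = 0xA56E0
s_5 = Round(s_4, k_4) = 0xFF2B2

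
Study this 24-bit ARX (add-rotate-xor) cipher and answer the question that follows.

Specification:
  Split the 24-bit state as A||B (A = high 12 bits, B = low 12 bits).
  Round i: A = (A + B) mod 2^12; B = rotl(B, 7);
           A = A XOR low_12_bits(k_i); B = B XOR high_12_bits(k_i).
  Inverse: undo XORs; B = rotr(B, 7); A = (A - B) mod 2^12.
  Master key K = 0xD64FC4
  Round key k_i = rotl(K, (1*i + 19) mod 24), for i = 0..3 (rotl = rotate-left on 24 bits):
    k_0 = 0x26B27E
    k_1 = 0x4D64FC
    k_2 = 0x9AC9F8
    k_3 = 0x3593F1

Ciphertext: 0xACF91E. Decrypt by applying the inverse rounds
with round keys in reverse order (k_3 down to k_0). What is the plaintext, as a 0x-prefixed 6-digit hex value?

0xF42E91

s_0 = ciphertext = 0xACF91E
s_1 = InvRound(s_0, k_3) = 0x04A8F4
s_2 = InvRound(s_1, k_2) = 0xEB0B02
s_3 = InvRound(s_2, k_1) = 0xFADA9F
s_4 = InvRound(s_3, k_0) = 0xF42E91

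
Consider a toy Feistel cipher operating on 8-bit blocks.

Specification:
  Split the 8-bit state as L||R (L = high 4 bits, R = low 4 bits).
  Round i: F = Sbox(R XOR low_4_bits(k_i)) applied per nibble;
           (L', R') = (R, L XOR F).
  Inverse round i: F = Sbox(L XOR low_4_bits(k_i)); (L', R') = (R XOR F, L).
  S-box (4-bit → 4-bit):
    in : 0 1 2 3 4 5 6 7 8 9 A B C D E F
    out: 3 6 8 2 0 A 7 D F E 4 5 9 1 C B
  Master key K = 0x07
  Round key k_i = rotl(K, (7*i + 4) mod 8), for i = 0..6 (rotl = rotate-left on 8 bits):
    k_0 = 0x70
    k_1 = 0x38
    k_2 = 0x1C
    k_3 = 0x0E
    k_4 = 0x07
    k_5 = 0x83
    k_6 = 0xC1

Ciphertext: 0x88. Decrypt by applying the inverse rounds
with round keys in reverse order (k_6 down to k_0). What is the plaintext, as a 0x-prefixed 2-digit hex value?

0x48

s_0 = ciphertext = 0x88
s_1 = InvRound(s_0, k_6) = 0x68
s_2 = InvRound(s_1, k_5) = 0x26
s_3 = InvRound(s_2, k_4) = 0xC2
s_4 = InvRound(s_3, k_3) = 0xAC
s_5 = InvRound(s_4, k_2) = 0xBA
s_6 = InvRound(s_5, k_1) = 0x8B
s_7 = InvRound(s_6, k_0) = 0x48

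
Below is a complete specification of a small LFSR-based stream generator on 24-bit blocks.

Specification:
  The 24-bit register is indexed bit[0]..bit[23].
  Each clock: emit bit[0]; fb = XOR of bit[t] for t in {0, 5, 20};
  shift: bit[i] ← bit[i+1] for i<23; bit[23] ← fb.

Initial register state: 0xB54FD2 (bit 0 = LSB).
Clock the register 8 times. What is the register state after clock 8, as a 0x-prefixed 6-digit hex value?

reg_0 = 0xB54FD2
clock 1: out=0, reg = 0xDAA7E9
clock 2: out=1, reg = 0xED53F4
clock 3: out=0, reg = 0xF6A9FA
clock 4: out=0, reg = 0x7B54FD
clock 5: out=1, reg = 0xBDAA7E
clock 6: out=0, reg = 0x5ED53F
clock 7: out=1, reg = 0xAF6A9F
clock 8: out=1, reg = 0xD7B54F

0xD7B54F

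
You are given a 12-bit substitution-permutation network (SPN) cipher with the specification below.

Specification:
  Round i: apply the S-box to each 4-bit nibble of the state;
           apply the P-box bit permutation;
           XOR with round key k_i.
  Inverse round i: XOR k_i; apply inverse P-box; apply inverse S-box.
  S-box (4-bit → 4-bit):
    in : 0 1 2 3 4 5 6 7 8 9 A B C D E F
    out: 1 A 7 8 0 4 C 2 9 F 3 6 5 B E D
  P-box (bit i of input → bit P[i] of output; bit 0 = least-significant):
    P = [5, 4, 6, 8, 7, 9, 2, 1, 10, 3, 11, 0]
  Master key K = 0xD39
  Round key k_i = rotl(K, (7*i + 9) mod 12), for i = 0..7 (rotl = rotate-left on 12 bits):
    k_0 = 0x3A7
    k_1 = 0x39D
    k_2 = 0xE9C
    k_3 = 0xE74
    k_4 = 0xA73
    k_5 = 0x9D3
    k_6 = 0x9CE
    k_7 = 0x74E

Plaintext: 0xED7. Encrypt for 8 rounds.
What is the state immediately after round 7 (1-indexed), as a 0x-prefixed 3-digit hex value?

0xD24

s_0 = plaintext = 0xED7
s_1 = Round(s_0, k_0) = 0x93C
s_2 = Round(s_1, k_1) = 0xFF6
s_3 = Round(s_2, k_2) = 0x35B
s_4 = Round(s_3, k_3) = 0xE21
s_5 = Round(s_4, k_4) = 0x1EE
s_6 = Round(s_5, k_5) = 0xA8C
s_7 = Round(s_6, k_6) = 0xD24
s_8 = Round(s_7, k_7) = 0x1C3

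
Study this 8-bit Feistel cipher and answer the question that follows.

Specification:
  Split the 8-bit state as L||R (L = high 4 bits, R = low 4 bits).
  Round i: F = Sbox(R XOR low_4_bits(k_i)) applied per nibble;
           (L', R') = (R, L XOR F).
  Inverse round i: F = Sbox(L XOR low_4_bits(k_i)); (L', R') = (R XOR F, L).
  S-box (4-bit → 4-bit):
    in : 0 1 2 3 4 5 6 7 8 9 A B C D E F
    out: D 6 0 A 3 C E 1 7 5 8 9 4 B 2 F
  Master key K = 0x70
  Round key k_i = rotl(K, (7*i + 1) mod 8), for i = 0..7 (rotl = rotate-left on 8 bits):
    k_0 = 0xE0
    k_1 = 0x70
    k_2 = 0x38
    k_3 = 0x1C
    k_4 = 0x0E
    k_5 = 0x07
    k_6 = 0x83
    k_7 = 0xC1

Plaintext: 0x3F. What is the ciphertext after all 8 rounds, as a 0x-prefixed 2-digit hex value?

0xA2

s_0 = plaintext = 0x3F
s_1 = Round(s_0, k_0) = 0xFC
s_2 = Round(s_1, k_1) = 0xCB
s_3 = Round(s_2, k_2) = 0xB6
s_4 = Round(s_3, k_3) = 0x63
s_5 = Round(s_4, k_4) = 0x3D
s_6 = Round(s_5, k_5) = 0xDB
s_7 = Round(s_6, k_6) = 0xBA
s_8 = Round(s_7, k_7) = 0xA2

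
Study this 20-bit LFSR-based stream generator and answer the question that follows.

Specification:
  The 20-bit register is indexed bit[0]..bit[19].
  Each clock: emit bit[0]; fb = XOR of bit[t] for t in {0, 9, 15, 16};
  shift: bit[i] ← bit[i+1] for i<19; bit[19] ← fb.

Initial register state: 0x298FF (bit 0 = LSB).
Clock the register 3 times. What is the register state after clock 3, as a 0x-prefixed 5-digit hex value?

reg_0 = 0x298FF
clock 1: out=1, reg = 0x14C7F
clock 2: out=1, reg = 0x0A63F
clock 3: out=1, reg = 0x8531F

0x8531F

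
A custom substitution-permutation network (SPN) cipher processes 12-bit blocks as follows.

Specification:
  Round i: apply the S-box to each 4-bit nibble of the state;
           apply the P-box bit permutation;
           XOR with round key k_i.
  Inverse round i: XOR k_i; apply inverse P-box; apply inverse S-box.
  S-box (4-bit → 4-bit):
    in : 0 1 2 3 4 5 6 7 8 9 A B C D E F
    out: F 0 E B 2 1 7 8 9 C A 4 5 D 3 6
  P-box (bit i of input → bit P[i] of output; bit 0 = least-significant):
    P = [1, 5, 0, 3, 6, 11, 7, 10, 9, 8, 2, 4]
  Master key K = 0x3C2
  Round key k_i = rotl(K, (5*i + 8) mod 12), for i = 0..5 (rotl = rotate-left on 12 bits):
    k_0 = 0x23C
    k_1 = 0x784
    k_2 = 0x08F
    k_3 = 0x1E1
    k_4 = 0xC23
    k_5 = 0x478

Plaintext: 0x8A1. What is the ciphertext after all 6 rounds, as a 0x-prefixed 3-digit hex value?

0x178

s_0 = plaintext = 0x8A1
s_1 = Round(s_0, k_0) = 0xC2C
s_2 = Round(s_1, k_1) = 0x903
s_3 = Round(s_2, k_2) = 0xC71
s_4 = Round(s_3, k_3) = 0x7E5
s_5 = Round(s_4, k_4) = 0x471
s_6 = Round(s_5, k_5) = 0x178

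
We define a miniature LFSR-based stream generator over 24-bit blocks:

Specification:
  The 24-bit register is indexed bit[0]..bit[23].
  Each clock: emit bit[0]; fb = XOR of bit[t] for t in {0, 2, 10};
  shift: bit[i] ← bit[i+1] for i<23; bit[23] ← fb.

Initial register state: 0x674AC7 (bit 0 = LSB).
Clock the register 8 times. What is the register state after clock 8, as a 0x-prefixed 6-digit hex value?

reg_0 = 0x674AC7
clock 1: out=1, reg = 0x33A563
clock 2: out=1, reg = 0x19D2B1
clock 3: out=1, reg = 0x8CE958
clock 4: out=0, reg = 0x4674AC
clock 5: out=0, reg = 0x233A56
clock 6: out=0, reg = 0x919D2B
clock 7: out=1, reg = 0x48CE95
clock 8: out=1, reg = 0xA4674A

0xA4674A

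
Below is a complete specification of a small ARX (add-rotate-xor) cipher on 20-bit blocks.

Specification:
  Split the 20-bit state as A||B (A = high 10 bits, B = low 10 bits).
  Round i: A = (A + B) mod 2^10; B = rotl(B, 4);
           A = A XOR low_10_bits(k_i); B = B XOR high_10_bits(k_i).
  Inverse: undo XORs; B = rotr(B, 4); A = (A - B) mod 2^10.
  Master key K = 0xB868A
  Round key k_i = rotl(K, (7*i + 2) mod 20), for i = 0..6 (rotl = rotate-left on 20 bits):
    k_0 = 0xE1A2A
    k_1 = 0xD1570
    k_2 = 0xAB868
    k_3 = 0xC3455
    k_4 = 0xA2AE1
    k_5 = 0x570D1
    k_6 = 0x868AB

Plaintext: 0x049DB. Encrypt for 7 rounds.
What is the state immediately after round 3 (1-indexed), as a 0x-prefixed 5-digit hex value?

s_0 = plaintext = 0x049DB
s_1 = Round(s_0, k_0) = 0xF1E31
s_2 = Round(s_1, k_1) = 0x2205D
s_3 = Round(s_2, k_2) = 0x2377F
s_4 = Round(s_3, k_3) = 0x164F0
s_5 = Round(s_4, k_4) = 0xEA189
s_6 = Round(s_5, k_5) = 0x781CA
s_7 = Round(s_6, k_6) = 0xC06BD

0x2377F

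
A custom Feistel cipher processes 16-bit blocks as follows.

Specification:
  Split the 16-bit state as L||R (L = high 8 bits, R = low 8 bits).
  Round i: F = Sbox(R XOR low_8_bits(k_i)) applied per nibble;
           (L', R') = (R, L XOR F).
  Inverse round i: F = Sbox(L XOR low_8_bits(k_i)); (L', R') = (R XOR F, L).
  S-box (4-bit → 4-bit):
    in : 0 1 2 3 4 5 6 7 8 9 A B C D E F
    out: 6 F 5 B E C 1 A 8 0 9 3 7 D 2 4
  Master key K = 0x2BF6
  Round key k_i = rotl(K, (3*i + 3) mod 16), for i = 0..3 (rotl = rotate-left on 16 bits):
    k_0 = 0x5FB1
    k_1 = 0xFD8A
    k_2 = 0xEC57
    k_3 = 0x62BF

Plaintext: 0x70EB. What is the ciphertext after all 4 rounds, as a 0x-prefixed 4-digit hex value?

s_0 = plaintext = 0x70EB
s_1 = Round(s_0, k_0) = 0xEBB9
s_2 = Round(s_1, k_1) = 0xB950
s_3 = Round(s_2, k_2) = 0x50D3
s_4 = Round(s_3, k_3) = 0xD347

0xD347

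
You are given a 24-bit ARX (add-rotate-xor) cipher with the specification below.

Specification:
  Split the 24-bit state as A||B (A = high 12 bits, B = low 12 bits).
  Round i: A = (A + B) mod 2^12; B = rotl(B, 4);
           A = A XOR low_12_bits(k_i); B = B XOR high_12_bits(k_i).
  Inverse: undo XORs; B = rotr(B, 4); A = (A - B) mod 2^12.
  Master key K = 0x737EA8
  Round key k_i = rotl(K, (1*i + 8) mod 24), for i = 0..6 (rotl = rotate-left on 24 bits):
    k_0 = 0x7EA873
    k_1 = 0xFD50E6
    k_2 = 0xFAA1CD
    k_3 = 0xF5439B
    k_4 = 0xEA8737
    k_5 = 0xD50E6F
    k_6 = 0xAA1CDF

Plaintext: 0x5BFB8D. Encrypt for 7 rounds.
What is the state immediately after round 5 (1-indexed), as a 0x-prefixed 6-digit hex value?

0x468DD7

s_0 = plaintext = 0x5BFB8D
s_1 = Round(s_0, k_0) = 0x93FF31
s_2 = Round(s_1, k_1) = 0x896CCA
s_3 = Round(s_2, k_2) = 0x4AD306
s_4 = Round(s_3, k_3) = 0x428F37
s_5 = Round(s_4, k_4) = 0x468DD7
s_6 = Round(s_5, k_5) = 0xC5002D
s_7 = Round(s_6, k_6) = 0x0A2871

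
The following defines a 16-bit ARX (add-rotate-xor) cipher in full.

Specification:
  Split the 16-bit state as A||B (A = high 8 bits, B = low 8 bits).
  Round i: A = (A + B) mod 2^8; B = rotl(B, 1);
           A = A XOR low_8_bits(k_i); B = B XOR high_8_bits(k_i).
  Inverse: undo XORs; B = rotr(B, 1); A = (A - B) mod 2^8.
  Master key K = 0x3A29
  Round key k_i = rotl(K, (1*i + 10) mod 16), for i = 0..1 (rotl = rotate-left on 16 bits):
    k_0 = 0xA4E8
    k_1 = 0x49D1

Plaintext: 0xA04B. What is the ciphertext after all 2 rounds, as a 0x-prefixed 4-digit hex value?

s_0 = plaintext = 0xA04B
s_1 = Round(s_0, k_0) = 0x0332
s_2 = Round(s_1, k_1) = 0xE42D

0xE42D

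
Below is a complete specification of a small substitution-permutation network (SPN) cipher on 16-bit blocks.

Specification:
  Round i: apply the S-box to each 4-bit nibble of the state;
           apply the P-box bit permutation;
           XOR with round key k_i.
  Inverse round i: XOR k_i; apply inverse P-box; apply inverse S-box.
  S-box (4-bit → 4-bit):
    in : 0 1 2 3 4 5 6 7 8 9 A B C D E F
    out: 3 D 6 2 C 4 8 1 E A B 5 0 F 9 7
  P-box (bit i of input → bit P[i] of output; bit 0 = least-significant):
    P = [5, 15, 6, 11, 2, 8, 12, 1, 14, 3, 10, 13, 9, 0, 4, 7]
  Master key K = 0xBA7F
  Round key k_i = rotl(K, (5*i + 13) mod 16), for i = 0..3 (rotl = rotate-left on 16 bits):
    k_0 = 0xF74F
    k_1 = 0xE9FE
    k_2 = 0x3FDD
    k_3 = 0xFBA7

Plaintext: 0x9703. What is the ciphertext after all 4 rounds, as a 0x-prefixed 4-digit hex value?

0x8ACF

s_0 = plaintext = 0x9703
s_1 = Round(s_0, k_0) = 0x36CA
s_2 = Round(s_1, k_1) = 0x41DF
s_3 = Round(s_2, k_2) = 0xCA2B
s_4 = Round(s_3, k_3) = 0x8ACF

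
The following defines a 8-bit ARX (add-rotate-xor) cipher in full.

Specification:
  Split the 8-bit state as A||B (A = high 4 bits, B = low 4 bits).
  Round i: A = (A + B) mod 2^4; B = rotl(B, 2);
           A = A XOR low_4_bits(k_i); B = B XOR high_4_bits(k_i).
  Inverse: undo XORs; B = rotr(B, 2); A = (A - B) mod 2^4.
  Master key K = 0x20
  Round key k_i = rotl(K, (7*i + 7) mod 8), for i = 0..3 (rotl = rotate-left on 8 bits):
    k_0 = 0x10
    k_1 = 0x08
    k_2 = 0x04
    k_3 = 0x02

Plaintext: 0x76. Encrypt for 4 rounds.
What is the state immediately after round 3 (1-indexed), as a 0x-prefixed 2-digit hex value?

0xB8

s_0 = plaintext = 0x76
s_1 = Round(s_0, k_0) = 0xD8
s_2 = Round(s_1, k_1) = 0xD2
s_3 = Round(s_2, k_2) = 0xB8
s_4 = Round(s_3, k_3) = 0x12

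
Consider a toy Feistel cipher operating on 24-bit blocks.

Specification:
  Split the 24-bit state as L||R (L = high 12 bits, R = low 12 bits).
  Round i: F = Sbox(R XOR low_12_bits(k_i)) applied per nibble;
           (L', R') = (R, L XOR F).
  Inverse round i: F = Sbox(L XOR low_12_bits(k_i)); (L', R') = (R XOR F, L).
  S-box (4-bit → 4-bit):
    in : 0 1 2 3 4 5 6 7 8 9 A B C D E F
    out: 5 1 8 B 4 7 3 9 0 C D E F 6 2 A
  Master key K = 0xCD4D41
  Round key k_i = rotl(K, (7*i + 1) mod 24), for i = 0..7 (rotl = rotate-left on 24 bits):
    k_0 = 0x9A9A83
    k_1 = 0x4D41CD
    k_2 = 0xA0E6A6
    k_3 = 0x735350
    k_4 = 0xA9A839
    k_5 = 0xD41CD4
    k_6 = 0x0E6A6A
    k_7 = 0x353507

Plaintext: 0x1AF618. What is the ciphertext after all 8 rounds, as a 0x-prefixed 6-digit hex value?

s_0 = plaintext = 0x1AF618
s_1 = Round(s_0, k_0) = 0x618E61
s_2 = Round(s_1, k_1) = 0xE61CC7
s_3 = Round(s_2, k_2) = 0xCC7350
s_4 = Round(s_3, k_3) = 0x350992
s_5 = Round(s_4, k_4) = 0x99228E
s_6 = Round(s_5, k_5) = 0x28EBEF
s_7 = Round(s_6, k_6) = 0xBEF389
s_8 = Round(s_7, k_7) = 0x3898ED

0x3898ED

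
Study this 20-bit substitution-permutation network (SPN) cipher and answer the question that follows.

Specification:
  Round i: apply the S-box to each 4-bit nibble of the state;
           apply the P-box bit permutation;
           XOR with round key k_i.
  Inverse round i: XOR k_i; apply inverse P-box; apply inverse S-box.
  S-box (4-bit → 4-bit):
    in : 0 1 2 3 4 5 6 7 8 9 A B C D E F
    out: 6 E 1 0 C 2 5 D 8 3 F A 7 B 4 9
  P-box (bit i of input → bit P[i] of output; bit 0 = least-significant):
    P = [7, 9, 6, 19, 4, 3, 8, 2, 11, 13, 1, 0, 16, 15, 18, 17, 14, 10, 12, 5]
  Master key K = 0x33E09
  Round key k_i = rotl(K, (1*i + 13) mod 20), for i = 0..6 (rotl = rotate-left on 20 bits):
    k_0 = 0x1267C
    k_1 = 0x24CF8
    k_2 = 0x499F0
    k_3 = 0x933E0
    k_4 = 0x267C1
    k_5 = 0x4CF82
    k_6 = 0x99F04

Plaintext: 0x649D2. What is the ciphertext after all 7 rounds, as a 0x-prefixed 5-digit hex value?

0xEA114

s_0 = plaintext = 0x649D2
s_1 = Round(s_0, k_0) = 0x75EE0
s_2 = Round(s_1, k_1) = 0x29F9A
s_3 = Round(s_2, k_2) = 0xD5329
s_4 = Round(s_3, k_3) = 0x9F550
s_5 = Round(s_4, k_4) = 0x10189
s_6 = Round(s_5, k_5) = 0x07925
s_7 = Round(s_6, k_6) = 0xEA114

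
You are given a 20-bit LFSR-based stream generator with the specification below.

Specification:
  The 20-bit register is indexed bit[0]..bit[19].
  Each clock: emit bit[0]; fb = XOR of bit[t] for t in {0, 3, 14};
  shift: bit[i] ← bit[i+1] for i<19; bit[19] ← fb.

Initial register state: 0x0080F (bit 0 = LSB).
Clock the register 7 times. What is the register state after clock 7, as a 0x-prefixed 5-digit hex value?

0x1C010

reg_0 = 0x0080F
clock 1: out=1, reg = 0x00407
clock 2: out=1, reg = 0x80203
clock 3: out=1, reg = 0xC0101
clock 4: out=1, reg = 0xE0080
clock 5: out=0, reg = 0x70040
clock 6: out=0, reg = 0x38020
clock 7: out=0, reg = 0x1C010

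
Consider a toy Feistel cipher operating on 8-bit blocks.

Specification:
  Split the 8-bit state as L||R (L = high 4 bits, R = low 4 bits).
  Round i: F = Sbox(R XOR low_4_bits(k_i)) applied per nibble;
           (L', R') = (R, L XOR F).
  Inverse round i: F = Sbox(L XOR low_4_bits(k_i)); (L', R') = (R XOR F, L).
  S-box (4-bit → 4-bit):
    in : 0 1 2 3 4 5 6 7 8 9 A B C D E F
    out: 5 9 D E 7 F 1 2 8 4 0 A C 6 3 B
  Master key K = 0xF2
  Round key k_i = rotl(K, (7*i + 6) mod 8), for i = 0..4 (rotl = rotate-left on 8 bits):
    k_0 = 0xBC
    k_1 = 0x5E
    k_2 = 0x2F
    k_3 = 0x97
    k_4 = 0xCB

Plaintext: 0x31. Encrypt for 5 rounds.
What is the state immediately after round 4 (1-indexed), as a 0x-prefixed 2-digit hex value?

s_0 = plaintext = 0x31
s_1 = Round(s_0, k_0) = 0x15
s_2 = Round(s_1, k_1) = 0x5B
s_3 = Round(s_2, k_2) = 0xB2
s_4 = Round(s_3, k_3) = 0x24
s_5 = Round(s_4, k_4) = 0x49

0x24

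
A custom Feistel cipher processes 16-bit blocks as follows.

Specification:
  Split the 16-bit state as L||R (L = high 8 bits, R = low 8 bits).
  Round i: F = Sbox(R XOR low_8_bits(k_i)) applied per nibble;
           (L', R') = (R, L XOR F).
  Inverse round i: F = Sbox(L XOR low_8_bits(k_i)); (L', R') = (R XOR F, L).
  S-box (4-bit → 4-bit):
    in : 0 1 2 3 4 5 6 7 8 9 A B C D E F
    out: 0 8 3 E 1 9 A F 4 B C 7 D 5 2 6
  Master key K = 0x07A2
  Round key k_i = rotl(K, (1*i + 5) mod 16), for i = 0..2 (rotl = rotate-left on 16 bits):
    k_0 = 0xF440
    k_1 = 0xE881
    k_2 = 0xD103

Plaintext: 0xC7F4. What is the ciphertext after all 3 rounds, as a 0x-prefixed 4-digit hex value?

0x1B32

s_0 = plaintext = 0xC7F4
s_1 = Round(s_0, k_0) = 0xF4B6
s_2 = Round(s_1, k_1) = 0xB61B
s_3 = Round(s_2, k_2) = 0x1B32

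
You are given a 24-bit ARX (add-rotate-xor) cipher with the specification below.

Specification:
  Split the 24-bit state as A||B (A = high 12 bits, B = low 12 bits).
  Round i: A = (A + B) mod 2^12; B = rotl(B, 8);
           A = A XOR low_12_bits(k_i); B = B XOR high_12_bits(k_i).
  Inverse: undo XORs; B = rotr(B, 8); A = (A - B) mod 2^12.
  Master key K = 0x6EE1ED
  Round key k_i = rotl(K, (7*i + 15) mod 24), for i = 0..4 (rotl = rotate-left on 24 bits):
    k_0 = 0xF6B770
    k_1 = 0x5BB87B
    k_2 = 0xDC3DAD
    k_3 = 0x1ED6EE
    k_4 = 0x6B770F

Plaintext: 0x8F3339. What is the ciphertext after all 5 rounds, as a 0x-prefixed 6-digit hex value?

0xCC3A4A

s_0 = plaintext = 0x8F3339
s_1 = Round(s_0, k_0) = 0xB5C658
s_2 = Round(s_1, k_1) = 0x9CFDDE
s_3 = Round(s_2, k_2) = 0xA0031E
s_4 = Round(s_3, k_3) = 0xBF0FDC
s_5 = Round(s_4, k_4) = 0xCC3A4A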